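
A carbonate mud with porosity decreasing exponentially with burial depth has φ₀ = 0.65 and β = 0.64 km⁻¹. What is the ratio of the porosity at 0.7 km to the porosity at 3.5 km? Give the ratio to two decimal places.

6.00

φ(z₁)/φ(z₂) = e^(−β·z₁)/e^(−β·z₂) = e^{β(z₂−z₁)}
= exp(0.64 × 2.8) = exp(1.792) = 6.0014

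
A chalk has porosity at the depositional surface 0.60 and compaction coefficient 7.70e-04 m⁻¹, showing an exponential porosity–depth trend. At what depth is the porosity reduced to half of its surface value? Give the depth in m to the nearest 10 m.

Working in km (1 km = 1000 m; c in km⁻¹ = c in m⁻¹ × 1000):
n/n₀ = 1/2 ⇒ exp(−c·Z) = 1/2 ⇒ Z = ln(2) / c
Z = 0.6931 / 0.77 = 0.900 km

900 m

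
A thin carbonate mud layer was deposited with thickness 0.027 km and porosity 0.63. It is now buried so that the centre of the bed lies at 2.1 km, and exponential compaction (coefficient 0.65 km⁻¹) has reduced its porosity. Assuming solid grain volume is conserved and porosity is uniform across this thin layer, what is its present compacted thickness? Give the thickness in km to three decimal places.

Porosity at 2.1 km: phi = 0.63·exp(−0.65×2.1) = 0.1609
Solid-volume conservation: h(1−phi) = h₀(1−phi₀) ⇒ h = h₀·(1−phi₀)/(1−phi)
h = 0.027 × (1 − 0.63)/(1 − 0.1609) = 0.027 × 0.4409 = 0.0119 km

0.012 km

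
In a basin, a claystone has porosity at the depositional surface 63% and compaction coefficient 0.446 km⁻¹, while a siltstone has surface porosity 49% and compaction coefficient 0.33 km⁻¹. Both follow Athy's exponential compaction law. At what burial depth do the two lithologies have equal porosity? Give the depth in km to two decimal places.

Set n₀ₐ e^(−βₐZ) = n₀ᵦ e^(−βᵦZ) ⇒ ln(n₀ₐ/n₀ᵦ) = (βₐ − βᵦ)·Z
Z = ln(0.63/0.49) / (0.446 − 0.33) = 0.2513 / 0.116 = 2.167 km

2.17 km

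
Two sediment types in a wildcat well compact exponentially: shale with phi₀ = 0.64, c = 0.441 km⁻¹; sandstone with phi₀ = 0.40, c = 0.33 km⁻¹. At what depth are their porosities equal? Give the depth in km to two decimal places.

4.23 km

Set phi₀ₐ e^(−cₐz) = phi₀ᵦ e^(−cᵦz) ⇒ ln(phi₀ₐ/phi₀ᵦ) = (cₐ − cᵦ)·z
z = ln(0.64/0.4) / (0.441 − 0.33) = 0.4700 / 0.111 = 4.234 km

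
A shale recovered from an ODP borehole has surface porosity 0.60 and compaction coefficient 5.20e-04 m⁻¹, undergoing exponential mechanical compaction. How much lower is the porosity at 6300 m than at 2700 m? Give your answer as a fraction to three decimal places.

Working in km (1 km = 1000 m; β in km⁻¹ = β in m⁻¹ × 1000):
n(2.7) = 0.6·e^(−0.52×2.7) = 0.1474
n(6.3) = 0.6·e^(−0.52×6.3) = 0.0227
Δn = 0.1474 − 0.0227 = 0.1247

0.125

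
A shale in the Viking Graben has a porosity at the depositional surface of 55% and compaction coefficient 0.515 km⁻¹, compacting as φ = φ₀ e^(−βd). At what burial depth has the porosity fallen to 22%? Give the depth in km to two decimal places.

1.78 km

Invert Athy's law: d = ln(φ₀/φ) / β
d = ln(0.55/0.22) / 0.515 = ln(2.5) / 0.515 = 0.9163 / 0.515 = 1.779 km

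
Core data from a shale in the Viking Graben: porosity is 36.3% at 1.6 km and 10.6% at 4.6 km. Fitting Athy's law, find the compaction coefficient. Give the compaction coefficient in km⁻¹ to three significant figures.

0.410 km⁻¹

Athy: phi(z) = phi₀ e^(−kz) ⇒ phi₁/phi₂ = e^{k(z₂−z₁)} ⇒ k = ln(phi₁/phi₂)/(z₂−z₁)
k = ln(0.363/0.106) / (4.6 − 1.6) = ln(3.425) / 3 = 1.2310 / 3 = 0.4103 km⁻¹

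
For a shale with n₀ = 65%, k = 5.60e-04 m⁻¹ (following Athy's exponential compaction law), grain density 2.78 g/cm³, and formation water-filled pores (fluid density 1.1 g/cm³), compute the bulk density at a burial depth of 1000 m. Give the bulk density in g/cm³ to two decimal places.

Working in km (1 km = 1000 m; k in km⁻¹ = k in m⁻¹ × 1000):
Porosity at depth: n = 0.65·exp(−0.56×1) = 0.65×0.5712 = 0.3713
Bulk density: ρ_b = (1−n)ρ_g + n·ρ_f = 0.6287×2.78 + 0.3713×1.1
       = 1.748 + 0.408 = 2.156 g/cm³

2.16 g/cm³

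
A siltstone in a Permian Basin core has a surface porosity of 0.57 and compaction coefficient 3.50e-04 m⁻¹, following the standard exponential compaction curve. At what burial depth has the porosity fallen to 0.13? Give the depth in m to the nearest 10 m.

Working in km (1 km = 1000 m; β in km⁻¹ = β in m⁻¹ × 1000):
Invert Athy's law: z = ln(n₀/n) / β
z = ln(0.57/0.13) / 0.35 = ln(4.385) / 0.35 = 1.4781 / 0.35 = 4.223 km

4220 m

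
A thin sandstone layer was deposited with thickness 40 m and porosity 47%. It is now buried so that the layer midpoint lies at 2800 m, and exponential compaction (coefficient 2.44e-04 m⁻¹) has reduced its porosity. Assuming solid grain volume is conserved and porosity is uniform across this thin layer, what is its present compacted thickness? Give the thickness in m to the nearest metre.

Working in km (1 km = 1000 m; β in km⁻¹ = β in m⁻¹ × 1000):
Porosity at 2.8 km: n = 0.47·exp(−0.244×2.8) = 0.2373
Solid-volume conservation: h(1−n) = h₀(1−n₀) ⇒ h = h₀·(1−n₀)/(1−n)
h = 0.04 × (1 − 0.47)/(1 − 0.2373) = 0.04 × 0.6949 = 0.0278 km

28 m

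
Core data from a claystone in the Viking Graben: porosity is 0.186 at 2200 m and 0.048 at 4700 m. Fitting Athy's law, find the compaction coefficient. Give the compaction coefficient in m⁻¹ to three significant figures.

0.000542 m⁻¹

Working in km (1 km = 1000 m; k in km⁻¹ = k in m⁻¹ × 1000):
Athy: n(d) = n₀ e^(−kd) ⇒ n₁/n₂ = e^{k(d₂−d₁)} ⇒ k = ln(n₁/n₂)/(d₂−d₁)
k = ln(0.186/0.048) / (4.7 − 2.2) = ln(3.875) / 2.5 = 1.3545 / 2.5 = 0.5418 km⁻¹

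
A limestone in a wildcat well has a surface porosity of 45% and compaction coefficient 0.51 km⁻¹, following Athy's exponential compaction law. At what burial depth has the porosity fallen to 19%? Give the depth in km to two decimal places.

Invert Athy's law: z = ln(phi₀/phi) / k
z = ln(0.45/0.19) / 0.51 = ln(2.368) / 0.51 = 0.8622 / 0.51 = 1.691 km

1.69 km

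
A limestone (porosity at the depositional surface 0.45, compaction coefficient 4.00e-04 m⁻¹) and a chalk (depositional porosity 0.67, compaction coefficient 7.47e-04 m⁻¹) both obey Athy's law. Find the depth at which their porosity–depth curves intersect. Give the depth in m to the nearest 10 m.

1150 m

Working in km (1 km = 1000 m; c in km⁻¹ = c in m⁻¹ × 1000):
Set n₀ₐ e^(−cₐd) = n₀ᵦ e^(−cᵦd) ⇒ ln(n₀ₐ/n₀ᵦ) = (cₐ − cᵦ)·d
d = ln(0.45/0.67) / (0.4 − 0.747) = -0.3980 / -0.347 = 1.147 km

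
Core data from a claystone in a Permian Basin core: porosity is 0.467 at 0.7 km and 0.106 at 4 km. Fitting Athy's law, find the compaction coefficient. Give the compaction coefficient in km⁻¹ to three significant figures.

0.449 km⁻¹

Athy: phi(z) = phi₀ e^(−βz) ⇒ phi₁/phi₂ = e^{β(z₂−z₁)} ⇒ β = ln(phi₁/phi₂)/(z₂−z₁)
β = ln(0.467/0.106) / (4 − 0.7) = ln(4.406) / 3.3 = 1.4829 / 3.3 = 0.4494 km⁻¹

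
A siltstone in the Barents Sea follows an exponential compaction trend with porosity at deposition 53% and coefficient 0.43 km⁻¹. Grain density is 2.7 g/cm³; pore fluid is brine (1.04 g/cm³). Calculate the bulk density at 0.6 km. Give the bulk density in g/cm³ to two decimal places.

2.02 g/cm³

Porosity at depth: n = 0.53·exp(−0.43×0.6) = 0.53×0.7726 = 0.4095
Bulk density: ρ_b = (1−n)ρ_g + n·ρ_f = 0.5905×2.7 + 0.4095×1.04
       = 1.594 + 0.426 = 2.020 g/cm³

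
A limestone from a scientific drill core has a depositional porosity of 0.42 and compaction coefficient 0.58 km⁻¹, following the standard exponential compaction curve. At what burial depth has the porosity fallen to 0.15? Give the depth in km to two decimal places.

1.78 km

Invert Athy's law: Z = ln(φ₀/φ) / c
Z = ln(0.42/0.15) / 0.58 = ln(2.8) / 0.58 = 1.0296 / 0.58 = 1.775 km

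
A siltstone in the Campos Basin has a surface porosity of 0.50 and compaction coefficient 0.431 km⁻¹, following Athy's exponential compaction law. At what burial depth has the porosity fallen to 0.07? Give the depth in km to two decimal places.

Invert Athy's law: Z = ln(phi₀/phi) / β
Z = ln(0.5/0.07) / 0.431 = ln(7.143) / 0.431 = 1.9661 / 0.431 = 4.562 km

4.56 km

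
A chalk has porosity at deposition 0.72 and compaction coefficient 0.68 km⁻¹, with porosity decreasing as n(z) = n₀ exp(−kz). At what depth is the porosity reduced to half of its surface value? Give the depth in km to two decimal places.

1.02 km

n/n₀ = 1/2 ⇒ exp(−k·z) = 1/2 ⇒ z = ln(2) / k
z = 0.6931 / 0.68 = 1.019 km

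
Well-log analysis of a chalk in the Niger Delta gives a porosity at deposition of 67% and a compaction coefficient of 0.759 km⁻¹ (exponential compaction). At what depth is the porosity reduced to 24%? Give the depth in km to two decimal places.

1.35 km

Invert Athy's law: d = ln(phi₀/phi) / c
d = ln(0.67/0.24) / 0.759 = ln(2.792) / 0.759 = 1.0266 / 0.759 = 1.353 km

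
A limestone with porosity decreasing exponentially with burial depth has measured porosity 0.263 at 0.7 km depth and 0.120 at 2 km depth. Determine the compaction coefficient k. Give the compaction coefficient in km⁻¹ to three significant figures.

Athy: φ(z) = φ₀ e^(−kz) ⇒ φ₁/φ₂ = e^{k(z₂−z₁)} ⇒ k = ln(φ₁/φ₂)/(z₂−z₁)
k = ln(0.263/0.12) / (2 − 0.7) = ln(2.192) / 1.3 = 0.7847 / 1.3 = 0.6036 km⁻¹

0.604 km⁻¹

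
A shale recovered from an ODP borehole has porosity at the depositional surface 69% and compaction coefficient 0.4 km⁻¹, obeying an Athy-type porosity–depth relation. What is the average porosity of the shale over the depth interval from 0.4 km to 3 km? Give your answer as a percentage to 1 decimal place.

36.6%

⟨φ⟩ = (1/(z₂−z₁)) ∫ φ₀ e^(−cz) dz = φ₀·(e^(−c·z₁) − e^(−c·z₂)) / (c·(z₂−z₁))
e^(−0.4×0.4) = 0.8521; e^(−0.4×3) = 0.3012
⟨φ⟩ = 0.69 × (0.8521 − 0.3012) / (0.4 × 2.6) = 0.69 × 0.5298 = 0.3655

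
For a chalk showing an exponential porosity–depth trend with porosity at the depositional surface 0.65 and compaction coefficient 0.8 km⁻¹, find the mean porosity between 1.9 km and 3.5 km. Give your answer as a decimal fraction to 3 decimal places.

0.080

⟨φ⟩ = (1/(d₂−d₁)) ∫ φ₀ e^(−kd) dd = φ₀·(e^(−k·d₁) − e^(−k·d₂)) / (k·(d₂−d₁))
e^(−0.8×1.9) = 0.2187; e^(−0.8×3.5) = 0.0608
⟨φ⟩ = 0.65 × (0.2187 − 0.0608) / (0.8 × 1.6) = 0.65 × 0.1234 = 0.0802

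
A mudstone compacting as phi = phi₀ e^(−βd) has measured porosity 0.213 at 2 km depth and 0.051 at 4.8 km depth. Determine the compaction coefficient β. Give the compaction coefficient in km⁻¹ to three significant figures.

Athy: phi(d) = phi₀ e^(−βd) ⇒ phi₁/phi₂ = e^{β(d₂−d₁)} ⇒ β = ln(phi₁/phi₂)/(d₂−d₁)
β = ln(0.213/0.051) / (4.8 − 2) = ln(4.176) / 2.8 = 1.4295 / 2.8 = 0.5105 km⁻¹

0.511 km⁻¹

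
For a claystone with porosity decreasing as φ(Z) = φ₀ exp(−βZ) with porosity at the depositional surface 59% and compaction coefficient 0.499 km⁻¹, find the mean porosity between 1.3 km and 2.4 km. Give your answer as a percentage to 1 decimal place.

⟨φ⟩ = (1/(Z₂−Z₁)) ∫ φ₀ e^(−βZ) dZ = φ₀·(e^(−β·Z₁) − e^(−β·Z₂)) / (β·(Z₂−Z₁))
e^(−0.499×1.3) = 0.5227; e^(−0.499×2.4) = 0.3019
⟨φ⟩ = 0.59 × (0.5227 − 0.3019) / (0.499 × 1.1) = 0.59 × 0.4023 = 0.2373

23.7%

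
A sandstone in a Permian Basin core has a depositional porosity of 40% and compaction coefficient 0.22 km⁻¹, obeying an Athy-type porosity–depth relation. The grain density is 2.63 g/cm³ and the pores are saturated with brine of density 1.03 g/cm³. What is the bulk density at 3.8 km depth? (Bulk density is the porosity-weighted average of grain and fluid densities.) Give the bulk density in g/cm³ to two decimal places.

Porosity at depth: φ = 0.4·exp(−0.22×3.8) = 0.4×0.4334 = 0.1734
Bulk density: ρ_b = (1−φ)ρ_g + φ·ρ_f = 0.8266×2.63 + 0.1734×1.03
       = 2.174 + 0.179 = 2.353 g/cm³

2.35 g/cm³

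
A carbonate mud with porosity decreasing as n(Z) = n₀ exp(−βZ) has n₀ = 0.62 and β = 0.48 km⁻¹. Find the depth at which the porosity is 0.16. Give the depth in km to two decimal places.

Invert Athy's law: Z = ln(n₀/n) / β
Z = ln(0.62/0.16) / 0.48 = ln(3.875) / 0.48 = 1.3545 / 0.48 = 2.822 km

2.82 km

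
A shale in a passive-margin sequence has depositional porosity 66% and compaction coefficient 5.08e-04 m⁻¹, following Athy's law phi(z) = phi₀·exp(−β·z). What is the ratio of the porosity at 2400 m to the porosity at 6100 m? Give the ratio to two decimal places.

Working in km (1 km = 1000 m; β in km⁻¹ = β in m⁻¹ × 1000):
phi(z₁)/phi(z₂) = e^(−β·z₁)/e^(−β·z₂) = e^{β(z₂−z₁)}
= exp(0.508 × 3.7) = exp(1.88) = 6.5509

6.55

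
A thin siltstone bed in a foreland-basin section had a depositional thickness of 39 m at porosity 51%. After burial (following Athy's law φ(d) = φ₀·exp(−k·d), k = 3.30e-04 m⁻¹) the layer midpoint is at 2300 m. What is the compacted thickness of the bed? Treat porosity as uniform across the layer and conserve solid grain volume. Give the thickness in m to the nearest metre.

25 m

Working in km (1 km = 1000 m; k in km⁻¹ = k in m⁻¹ × 1000):
Porosity at 2.3 km: φ = 0.51·exp(−0.33×2.3) = 0.2387
Solid-volume conservation: h(1−φ) = h₀(1−φ₀) ⇒ h = h₀·(1−φ₀)/(1−φ)
h = 0.039 × (1 − 0.51)/(1 − 0.2387) = 0.039 × 0.6437 = 0.0251 km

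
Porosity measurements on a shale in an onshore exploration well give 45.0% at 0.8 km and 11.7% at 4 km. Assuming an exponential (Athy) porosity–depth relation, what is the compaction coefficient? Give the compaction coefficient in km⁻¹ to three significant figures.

0.421 km⁻¹

Athy: φ(d) = φ₀ e^(−βd) ⇒ φ₁/φ₂ = e^{β(d₂−d₁)} ⇒ β = ln(φ₁/φ₂)/(d₂−d₁)
β = ln(0.45/0.117) / (4 − 0.8) = ln(3.846) / 3.2 = 1.3471 / 3.2 = 0.421 km⁻¹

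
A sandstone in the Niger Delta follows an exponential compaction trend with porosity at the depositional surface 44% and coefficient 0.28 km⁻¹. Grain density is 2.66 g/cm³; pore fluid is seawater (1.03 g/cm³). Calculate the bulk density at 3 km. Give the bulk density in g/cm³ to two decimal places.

Porosity at depth: φ = 0.44·exp(−0.28×3) = 0.44×0.4317 = 0.1900
Bulk density: ρ_b = (1−φ)ρ_g + φ·ρ_f = 0.8100×2.66 + 0.1900×1.03
       = 2.155 + 0.196 = 2.350 g/cm³

2.35 g/cm³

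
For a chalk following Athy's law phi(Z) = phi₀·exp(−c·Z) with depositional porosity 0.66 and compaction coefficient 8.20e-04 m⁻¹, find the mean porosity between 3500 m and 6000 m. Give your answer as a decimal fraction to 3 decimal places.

0.016

Working in km (1 km = 1000 m; c in km⁻¹ = c in m⁻¹ × 1000):
⟨phi⟩ = (1/(Z₂−Z₁)) ∫ phi₀ e^(−cZ) dZ = phi₀·(e^(−c·Z₁) − e^(−c·Z₂)) / (c·(Z₂−Z₁))
e^(−0.82×3.5) = 0.0567; e^(−0.82×6) = 0.0073
⟨phi⟩ = 0.66 × (0.0567 − 0.0073) / (0.82 × 2.5) = 0.66 × 0.0241 = 0.0159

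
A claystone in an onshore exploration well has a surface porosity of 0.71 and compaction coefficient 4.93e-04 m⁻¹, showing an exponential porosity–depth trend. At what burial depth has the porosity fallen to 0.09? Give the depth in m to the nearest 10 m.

Working in km (1 km = 1000 m; β in km⁻¹ = β in m⁻¹ × 1000):
Invert Athy's law: Z = ln(n₀/n) / β
Z = ln(0.71/0.09) / 0.493 = ln(7.889) / 0.493 = 2.0655 / 0.493 = 4.190 km

4190 m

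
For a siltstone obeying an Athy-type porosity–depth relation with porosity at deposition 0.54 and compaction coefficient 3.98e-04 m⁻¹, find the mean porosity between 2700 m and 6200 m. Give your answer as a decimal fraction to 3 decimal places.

Working in km (1 km = 1000 m; k in km⁻¹ = k in m⁻¹ × 1000):
⟨n⟩ = (1/(Z₂−Z₁)) ∫ n₀ e^(−kZ) dZ = n₀·(e^(−k·Z₁) − e^(−k·Z₂)) / (k·(Z₂−Z₁))
e^(−0.398×2.7) = 0.3414; e^(−0.398×6.2) = 0.0848
⟨n⟩ = 0.54 × (0.3414 − 0.0848) / (0.398 × 3.5) = 0.54 × 0.1842 = 0.0995

0.099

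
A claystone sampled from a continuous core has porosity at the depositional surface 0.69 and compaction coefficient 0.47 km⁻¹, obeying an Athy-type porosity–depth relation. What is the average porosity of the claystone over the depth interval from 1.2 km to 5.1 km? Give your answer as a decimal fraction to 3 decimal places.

0.180

⟨φ⟩ = (1/(d₂−d₁)) ∫ φ₀ e^(−cd) dd = φ₀·(e^(−c·d₁) − e^(−c·d₂)) / (c·(d₂−d₁))
e^(−0.47×1.2) = 0.5689; e^(−0.47×5.1) = 0.0910
⟨φ⟩ = 0.69 × (0.5689 − 0.0910) / (0.47 × 3.9) = 0.69 × 0.2607 = 0.1799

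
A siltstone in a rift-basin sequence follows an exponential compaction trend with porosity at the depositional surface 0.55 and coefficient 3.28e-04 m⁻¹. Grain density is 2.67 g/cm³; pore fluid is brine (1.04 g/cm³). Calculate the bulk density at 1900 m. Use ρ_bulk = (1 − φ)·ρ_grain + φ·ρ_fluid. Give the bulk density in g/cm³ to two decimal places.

2.19 g/cm³

Working in km (1 km = 1000 m; β in km⁻¹ = β in m⁻¹ × 1000):
Porosity at depth: n = 0.55·exp(−0.328×1.9) = 0.55×0.5362 = 0.2949
Bulk density: ρ_b = (1−n)ρ_g + n·ρ_f = 0.7051×2.67 + 0.2949×1.04
       = 1.883 + 0.307 = 2.189 g/cm³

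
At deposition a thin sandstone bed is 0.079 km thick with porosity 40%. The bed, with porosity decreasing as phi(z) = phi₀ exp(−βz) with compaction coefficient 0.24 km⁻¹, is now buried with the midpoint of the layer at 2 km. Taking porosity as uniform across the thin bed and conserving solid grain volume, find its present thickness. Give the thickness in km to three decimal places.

0.063 km

Porosity at 2 km: phi = 0.4·exp(−0.24×2) = 0.2475
Solid-volume conservation: h(1−phi) = h₀(1−phi₀) ⇒ h = h₀·(1−phi₀)/(1−phi)
h = 0.079 × (1 − 0.4)/(1 − 0.2475) = 0.079 × 0.7974 = 0.0630 km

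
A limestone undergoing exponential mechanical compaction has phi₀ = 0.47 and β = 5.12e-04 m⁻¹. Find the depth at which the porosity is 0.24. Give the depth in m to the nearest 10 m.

1310 m

Working in km (1 km = 1000 m; β in km⁻¹ = β in m⁻¹ × 1000):
Invert Athy's law: Z = ln(phi₀/phi) / β
Z = ln(0.47/0.24) / 0.512 = ln(1.958) / 0.512 = 0.6721 / 0.512 = 1.313 km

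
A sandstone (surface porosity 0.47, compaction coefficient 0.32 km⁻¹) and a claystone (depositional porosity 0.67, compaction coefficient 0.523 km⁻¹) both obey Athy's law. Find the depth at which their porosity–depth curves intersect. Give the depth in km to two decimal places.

Set φ₀ₐ e^(−βₐd) = φ₀ᵦ e^(−βᵦd) ⇒ ln(φ₀ₐ/φ₀ᵦ) = (βₐ − βᵦ)·d
d = ln(0.47/0.67) / (0.32 − 0.523) = -0.3545 / -0.203 = 1.747 km

1.75 km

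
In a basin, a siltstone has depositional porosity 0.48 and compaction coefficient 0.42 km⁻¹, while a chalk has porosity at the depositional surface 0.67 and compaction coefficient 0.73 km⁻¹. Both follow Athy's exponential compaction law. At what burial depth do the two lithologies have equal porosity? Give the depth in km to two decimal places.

1.08 km

Set phi₀ₐ e^(−cₐd) = phi₀ᵦ e^(−cᵦd) ⇒ ln(phi₀ₐ/phi₀ᵦ) = (cₐ − cᵦ)·d
d = ln(0.48/0.67) / (0.42 − 0.73) = -0.3335 / -0.31 = 1.076 km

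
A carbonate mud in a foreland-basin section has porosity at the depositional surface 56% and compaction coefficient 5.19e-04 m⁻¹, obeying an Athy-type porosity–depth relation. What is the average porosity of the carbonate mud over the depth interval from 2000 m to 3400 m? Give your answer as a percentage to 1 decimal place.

14.1%

Working in km (1 km = 1000 m; c in km⁻¹ = c in m⁻¹ × 1000):
⟨φ⟩ = (1/(z₂−z₁)) ∫ φ₀ e^(−cz) dz = φ₀·(e^(−c·z₁) − e^(−c·z₂)) / (c·(z₂−z₁))
e^(−0.519×2) = 0.3542; e^(−0.519×3.4) = 0.1713
⟨φ⟩ = 0.56 × (0.3542 − 0.1713) / (0.519 × 1.4) = 0.56 × 0.2517 = 0.1410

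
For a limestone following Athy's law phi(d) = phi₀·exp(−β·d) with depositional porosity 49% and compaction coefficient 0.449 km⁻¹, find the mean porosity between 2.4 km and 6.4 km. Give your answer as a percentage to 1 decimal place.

⟨phi⟩ = (1/(d₂−d₁)) ∫ phi₀ e^(−βd) dd = phi₀·(e^(−β·d₁) − e^(−β·d₂)) / (β·(d₂−d₁))
e^(−0.449×2.4) = 0.3404; e^(−0.449×6.4) = 0.0565
⟨phi⟩ = 0.49 × (0.3404 − 0.0565) / (0.449 × 4) = 0.49 × 0.1581 = 0.0775

7.7%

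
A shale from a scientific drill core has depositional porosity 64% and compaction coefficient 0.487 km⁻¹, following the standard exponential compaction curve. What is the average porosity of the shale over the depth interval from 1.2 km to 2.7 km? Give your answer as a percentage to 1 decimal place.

⟨n⟩ = (1/(z₂−z₁)) ∫ n₀ e^(−βz) dz = n₀·(e^(−β·z₁) − e^(−β·z₂)) / (β·(z₂−z₁))
e^(−0.487×1.2) = 0.5574; e^(−0.487×2.7) = 0.2685
⟨n⟩ = 0.64 × (0.5574 − 0.2685) / (0.487 × 1.5) = 0.64 × 0.3955 = 0.2531

25.3%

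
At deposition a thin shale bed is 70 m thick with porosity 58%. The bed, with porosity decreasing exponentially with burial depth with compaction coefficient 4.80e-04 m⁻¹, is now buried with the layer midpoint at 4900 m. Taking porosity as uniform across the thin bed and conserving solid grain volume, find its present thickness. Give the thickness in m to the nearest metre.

Working in km (1 km = 1000 m; k in km⁻¹ = k in m⁻¹ × 1000):
Porosity at 4.9 km: n = 0.58·exp(−0.48×4.9) = 0.0552
Solid-volume conservation: h(1−n) = h₀(1−n₀) ⇒ h = h₀·(1−n₀)/(1−n)
h = 0.07 × (1 − 0.58)/(1 − 0.0552) = 0.07 × 0.4445 = 0.0311 km

31 m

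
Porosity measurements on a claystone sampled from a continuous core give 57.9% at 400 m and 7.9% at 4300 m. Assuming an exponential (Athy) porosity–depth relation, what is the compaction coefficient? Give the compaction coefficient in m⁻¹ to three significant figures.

Working in km (1 km = 1000 m; β in km⁻¹ = β in m⁻¹ × 1000):
Athy: n(d) = n₀ e^(−βd) ⇒ n₁/n₂ = e^{β(d₂−d₁)} ⇒ β = ln(n₁/n₂)/(d₂−d₁)
β = ln(0.579/0.079) / (4.3 − 0.4) = ln(7.329) / 3.9 = 1.9919 / 3.9 = 0.5107 km⁻¹

0.000511 m⁻¹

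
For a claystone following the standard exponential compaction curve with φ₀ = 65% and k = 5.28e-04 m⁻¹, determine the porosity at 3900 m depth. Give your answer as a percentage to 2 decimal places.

Working in km (1 km = 1000 m; k in km⁻¹ = k in m⁻¹ × 1000):
φ = φ₀·exp(−k·d) = 0.65 × exp(−0.528 × 3.9) = 0.65 × exp(−2.059)
  = 0.65 × 0.1276 = 0.0829

8.29%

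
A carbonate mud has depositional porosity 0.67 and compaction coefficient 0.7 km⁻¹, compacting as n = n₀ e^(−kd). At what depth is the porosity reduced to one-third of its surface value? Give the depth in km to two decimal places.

n/n₀ = 1/3 ⇒ exp(−k·d) = 1/3 ⇒ d = ln(3) / k
d = 1.0986 / 0.7 = 1.569 km

1.57 km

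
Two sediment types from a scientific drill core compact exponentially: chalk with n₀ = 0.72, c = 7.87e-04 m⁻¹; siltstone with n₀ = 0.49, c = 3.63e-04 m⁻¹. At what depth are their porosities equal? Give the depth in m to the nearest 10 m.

910 m

Working in km (1 km = 1000 m; c in km⁻¹ = c in m⁻¹ × 1000):
Set n₀ₐ e^(−cₐd) = n₀ᵦ e^(−cᵦd) ⇒ ln(n₀ₐ/n₀ᵦ) = (cₐ − cᵦ)·d
d = ln(0.72/0.49) / (0.787 − 0.363) = 0.3848 / 0.424 = 0.908 km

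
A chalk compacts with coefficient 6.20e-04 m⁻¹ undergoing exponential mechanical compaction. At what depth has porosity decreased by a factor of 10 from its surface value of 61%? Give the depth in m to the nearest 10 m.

3710 m

Working in km (1 km = 1000 m; c in km⁻¹ = c in m⁻¹ × 1000):
φ/φ₀ = 1/10 ⇒ exp(−c·d) = 1/10 ⇒ d = ln(10) / c
d = 2.3026 / 0.62 = 3.714 km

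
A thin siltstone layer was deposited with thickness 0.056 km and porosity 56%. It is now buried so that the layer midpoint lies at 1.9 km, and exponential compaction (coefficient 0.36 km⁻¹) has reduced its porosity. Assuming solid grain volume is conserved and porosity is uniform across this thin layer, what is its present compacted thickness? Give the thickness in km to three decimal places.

Porosity at 1.9 km: phi = 0.56·exp(−0.36×1.9) = 0.2826
Solid-volume conservation: h(1−phi) = h₀(1−phi₀) ⇒ h = h₀·(1−phi₀)/(1−phi)
h = 0.056 × (1 − 0.56)/(1 − 0.2826) = 0.056 × 0.6133 = 0.0343 km

0.034 km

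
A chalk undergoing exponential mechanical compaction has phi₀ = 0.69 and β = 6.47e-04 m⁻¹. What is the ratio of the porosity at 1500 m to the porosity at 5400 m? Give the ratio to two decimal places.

Working in km (1 km = 1000 m; β in km⁻¹ = β in m⁻¹ × 1000):
phi(Z₁)/phi(Z₂) = e^(−β·Z₁)/e^(−β·Z₂) = e^{β(Z₂−Z₁)}
= exp(0.647 × 3.9) = exp(2.523) = 12.4697

12.47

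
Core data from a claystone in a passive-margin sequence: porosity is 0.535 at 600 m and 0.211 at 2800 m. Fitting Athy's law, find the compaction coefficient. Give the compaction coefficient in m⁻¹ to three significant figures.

0.000423 m⁻¹

Working in km (1 km = 1000 m; β in km⁻¹ = β in m⁻¹ × 1000):
Athy: φ(Z) = φ₀ e^(−βZ) ⇒ φ₁/φ₂ = e^{β(Z₂−Z₁)} ⇒ β = ln(φ₁/φ₂)/(Z₂−Z₁)
β = ln(0.535/0.211) / (2.8 − 0.6) = ln(2.536) / 2.2 = 0.9304 / 2.2 = 0.4229 km⁻¹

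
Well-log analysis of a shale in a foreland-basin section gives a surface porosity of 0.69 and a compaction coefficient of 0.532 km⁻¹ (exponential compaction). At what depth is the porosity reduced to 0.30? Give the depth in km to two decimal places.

Invert Athy's law: Z = ln(phi₀/phi) / k
Z = ln(0.69/0.3) / 0.532 = ln(2.3) / 0.532 = 0.8329 / 0.532 = 1.566 km

1.57 km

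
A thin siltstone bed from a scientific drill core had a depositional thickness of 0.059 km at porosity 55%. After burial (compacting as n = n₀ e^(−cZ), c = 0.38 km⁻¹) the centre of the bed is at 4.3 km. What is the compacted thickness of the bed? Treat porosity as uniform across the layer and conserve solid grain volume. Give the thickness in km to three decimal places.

0.030 km

Porosity at 4.3 km: n = 0.55·exp(−0.38×4.3) = 0.1073
Solid-volume conservation: h(1−n) = h₀(1−n₀) ⇒ h = h₀·(1−n₀)/(1−n)
h = 0.059 × (1 − 0.55)/(1 − 0.1073) = 0.059 × 0.5041 = 0.0297 km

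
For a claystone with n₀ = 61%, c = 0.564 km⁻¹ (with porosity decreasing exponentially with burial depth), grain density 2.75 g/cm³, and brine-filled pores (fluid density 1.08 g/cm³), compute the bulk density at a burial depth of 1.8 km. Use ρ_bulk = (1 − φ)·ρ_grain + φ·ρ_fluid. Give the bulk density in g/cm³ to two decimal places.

2.38 g/cm³

Porosity at depth: n = 0.61·exp(−0.564×1.8) = 0.61×0.3623 = 0.2210
Bulk density: ρ_b = (1−n)ρ_g + n·ρ_f = 0.7790×2.75 + 0.2210×1.08
       = 2.142 + 0.239 = 2.381 g/cm³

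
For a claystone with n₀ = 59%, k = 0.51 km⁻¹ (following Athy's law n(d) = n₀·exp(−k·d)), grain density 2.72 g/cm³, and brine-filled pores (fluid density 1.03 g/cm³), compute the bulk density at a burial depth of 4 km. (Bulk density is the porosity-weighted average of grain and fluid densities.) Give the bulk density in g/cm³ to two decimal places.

2.59 g/cm³

Porosity at depth: n = 0.59·exp(−0.51×4) = 0.59×0.1300 = 0.0767
Bulk density: ρ_b = (1−n)ρ_g + n·ρ_f = 0.9233×2.72 + 0.0767×1.03
       = 2.511 + 0.079 = 2.590 g/cm³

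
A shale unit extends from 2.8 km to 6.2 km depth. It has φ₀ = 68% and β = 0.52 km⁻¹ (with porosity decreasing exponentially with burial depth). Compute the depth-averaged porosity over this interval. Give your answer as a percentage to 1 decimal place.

⟨φ⟩ = (1/(Z₂−Z₁)) ∫ φ₀ e^(−βZ) dZ = φ₀·(e^(−β·Z₁) − e^(−β·Z₂)) / (β·(Z₂−Z₁))
e^(−0.52×2.8) = 0.2332; e^(−0.52×6.2) = 0.0398
⟨φ⟩ = 0.68 × (0.2332 − 0.0398) / (0.52 × 3.4) = 0.68 × 0.1094 = 0.0744

7.4%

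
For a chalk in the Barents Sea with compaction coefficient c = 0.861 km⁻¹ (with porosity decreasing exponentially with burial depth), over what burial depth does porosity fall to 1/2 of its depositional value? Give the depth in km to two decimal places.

phi/phi₀ = 1/2 ⇒ exp(−c·Z) = 1/2 ⇒ Z = ln(2) / c
Z = 0.6931 / 0.861 = 0.805 km

0.81 km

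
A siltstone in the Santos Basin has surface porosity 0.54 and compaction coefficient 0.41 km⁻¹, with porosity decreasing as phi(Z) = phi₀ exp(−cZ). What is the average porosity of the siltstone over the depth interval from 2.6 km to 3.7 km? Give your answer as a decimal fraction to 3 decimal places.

0.150

⟨phi⟩ = (1/(Z₂−Z₁)) ∫ phi₀ e^(−cZ) dZ = phi₀·(e^(−c·Z₁) − e^(−c·Z₂)) / (c·(Z₂−Z₁))
e^(−0.41×2.6) = 0.3444; e^(−0.41×3.7) = 0.2194
⟨phi⟩ = 0.54 × (0.3444 − 0.2194) / (0.41 × 1.1) = 0.54 × 0.2772 = 0.1497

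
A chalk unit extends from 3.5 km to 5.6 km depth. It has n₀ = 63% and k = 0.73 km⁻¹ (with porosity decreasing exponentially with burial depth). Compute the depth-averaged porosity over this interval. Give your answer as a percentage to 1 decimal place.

⟨n⟩ = (1/(d₂−d₁)) ∫ n₀ e^(−kd) dd = n₀·(e^(−k·d₁) − e^(−k·d₂)) / (k·(d₂−d₁))
e^(−0.73×3.5) = 0.0777; e^(−0.73×5.6) = 0.0168
⟨n⟩ = 0.63 × (0.0777 − 0.0168) / (0.73 × 2.1) = 0.63 × 0.0397 = 0.0250

2.5%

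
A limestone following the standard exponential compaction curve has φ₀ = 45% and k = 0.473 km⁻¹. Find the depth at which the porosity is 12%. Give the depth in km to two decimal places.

2.79 km

Invert Athy's law: d = ln(φ₀/φ) / k
d = ln(0.45/0.12) / 0.473 = ln(3.75) / 0.473 = 1.3218 / 0.473 = 2.794 km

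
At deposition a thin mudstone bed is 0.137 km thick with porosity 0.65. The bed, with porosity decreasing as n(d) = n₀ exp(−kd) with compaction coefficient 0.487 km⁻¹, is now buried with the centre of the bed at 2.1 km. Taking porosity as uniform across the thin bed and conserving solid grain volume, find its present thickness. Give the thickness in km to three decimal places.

0.063 km

Porosity at 2.1 km: n = 0.65·exp(−0.487×2.1) = 0.2338
Solid-volume conservation: h(1−n) = h₀(1−n₀) ⇒ h = h₀·(1−n₀)/(1−n)
h = 0.137 × (1 − 0.65)/(1 − 0.2338) = 0.137 × 0.4568 = 0.0626 km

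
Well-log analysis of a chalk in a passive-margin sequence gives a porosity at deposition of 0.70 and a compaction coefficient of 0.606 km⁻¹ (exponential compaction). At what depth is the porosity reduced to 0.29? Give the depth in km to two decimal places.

1.45 km

Invert Athy's law: Z = ln(φ₀/φ) / k
Z = ln(0.7/0.29) / 0.606 = ln(2.414) / 0.606 = 0.8812 / 0.606 = 1.454 km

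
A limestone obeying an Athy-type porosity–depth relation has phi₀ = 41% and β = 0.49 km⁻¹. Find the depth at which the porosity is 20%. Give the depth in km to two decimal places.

Invert Athy's law: z = ln(phi₀/phi) / β
z = ln(0.41/0.2) / 0.49 = ln(2.05) / 0.49 = 0.7178 / 0.49 = 1.465 km

1.46 km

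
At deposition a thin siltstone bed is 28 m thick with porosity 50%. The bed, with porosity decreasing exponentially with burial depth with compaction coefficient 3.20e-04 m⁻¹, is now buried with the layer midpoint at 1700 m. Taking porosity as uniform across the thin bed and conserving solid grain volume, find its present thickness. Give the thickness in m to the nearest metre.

20 m

Working in km (1 km = 1000 m; β in km⁻¹ = β in m⁻¹ × 1000):
Porosity at 1.7 km: phi = 0.5·exp(−0.32×1.7) = 0.2902
Solid-volume conservation: h(1−phi) = h₀(1−phi₀) ⇒ h = h₀·(1−phi₀)/(1−phi)
h = 0.028 × (1 − 0.5)/(1 − 0.2902) = 0.028 × 0.7044 = 0.0197 km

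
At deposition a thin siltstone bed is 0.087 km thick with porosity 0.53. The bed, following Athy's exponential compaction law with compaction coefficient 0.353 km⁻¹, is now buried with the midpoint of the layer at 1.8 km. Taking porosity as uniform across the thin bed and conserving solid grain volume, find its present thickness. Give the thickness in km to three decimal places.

0.057 km

Porosity at 1.8 km: phi = 0.53·exp(−0.353×1.8) = 0.2808
Solid-volume conservation: h(1−phi) = h₀(1−phi₀) ⇒ h = h₀·(1−phi₀)/(1−phi)
h = 0.087 × (1 − 0.53)/(1 − 0.2808) = 0.087 × 0.6535 = 0.0569 km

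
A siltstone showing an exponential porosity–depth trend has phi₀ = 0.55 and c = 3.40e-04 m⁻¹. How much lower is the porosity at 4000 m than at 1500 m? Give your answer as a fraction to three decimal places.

Working in km (1 km = 1000 m; c in km⁻¹ = c in m⁻¹ × 1000):
phi(1.5) = 0.55·e^(−0.34×1.5) = 0.3303
phi(4) = 0.55·e^(−0.34×4) = 0.1412
Δphi = 0.3303 − 0.1412 = 0.1891

0.189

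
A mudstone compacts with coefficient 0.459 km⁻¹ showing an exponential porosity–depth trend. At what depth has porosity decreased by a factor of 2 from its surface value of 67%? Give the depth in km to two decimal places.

1.51 km

phi/phi₀ = 1/2 ⇒ exp(−β·z) = 1/2 ⇒ z = ln(2) / β
z = 0.6931 / 0.459 = 1.510 km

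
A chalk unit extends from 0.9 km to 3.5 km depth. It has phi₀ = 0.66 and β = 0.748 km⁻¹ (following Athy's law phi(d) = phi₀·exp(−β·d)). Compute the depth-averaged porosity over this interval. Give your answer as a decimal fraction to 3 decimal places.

⟨phi⟩ = (1/(d₂−d₁)) ∫ phi₀ e^(−βd) dd = phi₀·(e^(−β·d₁) − e^(−β·d₂)) / (β·(d₂−d₁))
e^(−0.748×0.9) = 0.5101; e^(−0.748×3.5) = 0.0729
⟨phi⟩ = 0.66 × (0.5101 − 0.0729) / (0.748 × 2.6) = 0.66 × 0.2248 = 0.1483

0.148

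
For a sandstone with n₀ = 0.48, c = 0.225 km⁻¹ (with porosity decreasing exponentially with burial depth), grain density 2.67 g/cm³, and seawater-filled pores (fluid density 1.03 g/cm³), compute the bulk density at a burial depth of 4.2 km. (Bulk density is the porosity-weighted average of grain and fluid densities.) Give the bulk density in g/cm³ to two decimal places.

2.36 g/cm³

Porosity at depth: n = 0.48·exp(−0.225×4.2) = 0.48×0.3887 = 0.1866
Bulk density: ρ_b = (1−n)ρ_g + n·ρ_f = 0.8134×2.67 + 0.1866×1.03
       = 2.172 + 0.192 = 2.364 g/cm³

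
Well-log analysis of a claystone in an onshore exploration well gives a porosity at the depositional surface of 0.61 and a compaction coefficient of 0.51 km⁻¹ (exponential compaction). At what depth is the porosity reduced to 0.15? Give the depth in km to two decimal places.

Invert Athy's law: d = ln(n₀/n) / k
d = ln(0.61/0.15) / 0.51 = ln(4.067) / 0.51 = 1.4028 / 0.51 = 2.751 km

2.75 km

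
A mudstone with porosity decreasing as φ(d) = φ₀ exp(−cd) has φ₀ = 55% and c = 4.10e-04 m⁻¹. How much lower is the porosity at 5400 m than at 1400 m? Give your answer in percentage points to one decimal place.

25.0 percentage points

Working in km (1 km = 1000 m; c in km⁻¹ = c in m⁻¹ × 1000):
φ(1.4) = 0.55·e^(−0.41×1.4) = 0.3098
φ(5.4) = 0.55·e^(−0.41×5.4) = 0.0601
Δφ = 0.3098 − 0.0601 = 0.2497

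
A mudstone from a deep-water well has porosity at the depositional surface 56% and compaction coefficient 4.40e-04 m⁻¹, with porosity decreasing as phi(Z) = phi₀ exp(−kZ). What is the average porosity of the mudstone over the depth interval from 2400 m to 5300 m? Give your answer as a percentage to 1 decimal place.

11.0%

Working in km (1 km = 1000 m; k in km⁻¹ = k in m⁻¹ × 1000):
⟨phi⟩ = (1/(Z₂−Z₁)) ∫ phi₀ e^(−kZ) dZ = phi₀·(e^(−k·Z₁) − e^(−k·Z₂)) / (k·(Z₂−Z₁))
e^(−0.44×2.4) = 0.3478; e^(−0.44×5.3) = 0.0971
⟨phi⟩ = 0.56 × (0.3478 − 0.0971) / (0.44 × 2.9) = 0.56 × 0.1965 = 0.1100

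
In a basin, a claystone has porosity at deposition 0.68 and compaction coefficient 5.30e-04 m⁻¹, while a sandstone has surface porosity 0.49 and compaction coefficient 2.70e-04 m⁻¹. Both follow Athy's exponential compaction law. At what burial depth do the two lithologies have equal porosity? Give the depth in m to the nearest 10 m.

Working in km (1 km = 1000 m; c in km⁻¹ = c in m⁻¹ × 1000):
Set phi₀ₐ e^(−cₐZ) = phi₀ᵦ e^(−cᵦZ) ⇒ ln(phi₀ₐ/phi₀ᵦ) = (cₐ − cᵦ)·Z
Z = ln(0.68/0.49) / (0.53 − 0.27) = 0.3277 / 0.26 = 1.260 km

1260 m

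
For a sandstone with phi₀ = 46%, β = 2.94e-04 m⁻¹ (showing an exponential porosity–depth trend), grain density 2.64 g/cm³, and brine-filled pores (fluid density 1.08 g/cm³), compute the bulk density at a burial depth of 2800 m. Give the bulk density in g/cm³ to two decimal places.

Working in km (1 km = 1000 m; β in km⁻¹ = β in m⁻¹ × 1000):
Porosity at depth: phi = 0.46·exp(−0.294×2.8) = 0.46×0.4390 = 0.2020
Bulk density: ρ_b = (1−phi)ρ_g + phi·ρ_f = 0.7980×2.64 + 0.2020×1.08
       = 2.107 + 0.218 = 2.325 g/cm³

2.32 g/cm³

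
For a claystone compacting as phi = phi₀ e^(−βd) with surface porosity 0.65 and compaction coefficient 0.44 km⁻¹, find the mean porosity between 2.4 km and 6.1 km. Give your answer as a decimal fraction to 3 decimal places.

⟨phi⟩ = (1/(d₂−d₁)) ∫ phi₀ e^(−βd) dd = phi₀·(e^(−β·d₁) − e^(−β·d₂)) / (β·(d₂−d₁))
e^(−0.44×2.4) = 0.3478; e^(−0.44×6.1) = 0.0683
⟨phi⟩ = 0.65 × (0.3478 − 0.0683) / (0.44 × 3.7) = 0.65 × 0.1717 = 0.1116

0.112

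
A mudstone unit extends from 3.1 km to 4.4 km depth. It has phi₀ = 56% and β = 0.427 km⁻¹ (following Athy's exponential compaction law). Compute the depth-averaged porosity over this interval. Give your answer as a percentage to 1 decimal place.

11.4%

⟨phi⟩ = (1/(z₂−z₁)) ∫ phi₀ e^(−βz) dz = phi₀·(e^(−β·z₁) − e^(−β·z₂)) / (β·(z₂−z₁))
e^(−0.427×3.1) = 0.2661; e^(−0.427×4.4) = 0.1528
⟨phi⟩ = 0.56 × (0.2661 − 0.1528) / (0.427 × 1.3) = 0.56 × 0.2042 = 0.1144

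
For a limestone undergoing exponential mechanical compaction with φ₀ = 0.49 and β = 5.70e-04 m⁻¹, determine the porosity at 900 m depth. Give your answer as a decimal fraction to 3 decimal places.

0.293

Working in km (1 km = 1000 m; β in km⁻¹ = β in m⁻¹ × 1000):
φ = φ₀·exp(−β·Z) = 0.49 × exp(−0.57 × 0.9) = 0.49 × exp(−0.513)
  = 0.49 × 0.5987 = 0.2934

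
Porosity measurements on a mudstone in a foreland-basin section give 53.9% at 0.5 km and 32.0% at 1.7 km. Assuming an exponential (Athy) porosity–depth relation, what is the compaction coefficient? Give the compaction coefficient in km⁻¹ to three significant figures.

Athy: n(Z) = n₀ e^(−βZ) ⇒ n₁/n₂ = e^{β(Z₂−Z₁)} ⇒ β = ln(n₁/n₂)/(Z₂−Z₁)
β = ln(0.539/0.32) / (1.7 − 0.5) = ln(1.684) / 1.2 = 0.5214 / 1.2 = 0.4345 km⁻¹

0.434 km⁻¹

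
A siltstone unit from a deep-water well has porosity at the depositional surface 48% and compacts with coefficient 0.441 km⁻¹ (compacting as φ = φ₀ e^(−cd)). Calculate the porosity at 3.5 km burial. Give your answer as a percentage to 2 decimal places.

10.25%

φ = φ₀·exp(−c·d) = 0.48 × exp(−0.441 × 3.5) = 0.48 × exp(−1.544)
  = 0.48 × 0.2136 = 0.1025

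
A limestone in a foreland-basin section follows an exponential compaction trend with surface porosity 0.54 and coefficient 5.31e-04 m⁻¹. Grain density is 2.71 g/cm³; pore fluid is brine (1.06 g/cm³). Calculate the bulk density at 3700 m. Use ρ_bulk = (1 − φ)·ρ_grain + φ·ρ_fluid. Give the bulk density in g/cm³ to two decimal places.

Working in km (1 km = 1000 m; c in km⁻¹ = c in m⁻¹ × 1000):
Porosity at depth: phi = 0.54·exp(−0.531×3.7) = 0.54×0.1402 = 0.0757
Bulk density: ρ_b = (1−phi)ρ_g + phi·ρ_f = 0.9243×2.71 + 0.0757×1.06
       = 2.505 + 0.080 = 2.585 g/cm³

2.59 g/cm³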